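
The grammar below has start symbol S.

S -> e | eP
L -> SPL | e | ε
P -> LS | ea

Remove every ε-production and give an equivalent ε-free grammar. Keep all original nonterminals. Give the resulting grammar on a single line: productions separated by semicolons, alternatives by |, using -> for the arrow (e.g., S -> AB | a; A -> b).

S -> e | eP; L -> e | SP | SPL; P -> S | LS | ea

Nullable set: {L}.
Drop L -> ε.
L -> SPL: L nullable, giving SP | SPL.
P -> LS: L nullable, giving LS | S.
Unchanged (no nullable symbols): S -> e; S -> eP; L -> e; P -> ea.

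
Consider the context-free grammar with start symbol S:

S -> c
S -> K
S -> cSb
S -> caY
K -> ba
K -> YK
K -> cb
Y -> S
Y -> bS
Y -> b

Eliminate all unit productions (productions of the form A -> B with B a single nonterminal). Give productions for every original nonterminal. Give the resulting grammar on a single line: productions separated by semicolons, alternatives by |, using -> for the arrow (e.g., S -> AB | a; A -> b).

S -> c | YK | ba | cb | cSb | caY; K -> YK | ba | cb; Y -> b | c | YK | bS | ba | cb | cSb | caY

Unit productions: S->K, Y->S.
Unit pairs (A ⇒* B via units): (S,K), (Y,K), (Y,S).
S: inherits non-unit rules of {K, S} → YK | ba | c | cSb | caY | cb.
K: inherits non-unit rules of {K} → YK | ba | cb.
Y: inherits non-unit rules of {K, S, Y} → YK | b | bS | ba | c | cSb | caY | cb.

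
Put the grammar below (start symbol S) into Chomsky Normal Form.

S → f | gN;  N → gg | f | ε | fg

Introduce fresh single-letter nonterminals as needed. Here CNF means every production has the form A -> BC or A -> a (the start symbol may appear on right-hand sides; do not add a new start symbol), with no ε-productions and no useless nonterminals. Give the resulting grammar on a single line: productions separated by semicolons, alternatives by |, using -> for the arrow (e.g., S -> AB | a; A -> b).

S -> f | g | BN; A -> f; B -> g; N -> f | AB | BB

Nullable: {N}; after ε-elimination: S -> f | g | gN; N -> f | fg | gg.
No unit productions to eliminate.
TERM: introduce A -> f, B -> g and substitute in every rule of length ≥2.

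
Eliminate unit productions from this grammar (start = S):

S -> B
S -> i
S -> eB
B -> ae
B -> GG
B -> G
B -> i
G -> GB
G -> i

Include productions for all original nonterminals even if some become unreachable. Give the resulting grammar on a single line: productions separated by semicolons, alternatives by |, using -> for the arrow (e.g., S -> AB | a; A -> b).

S -> i | GB | GG | ae | eB; B -> i | GB | GG | ae; G -> i | GB

Unit productions: B->G, S->B.
Unit pairs (A ⇒* B via units): (B,G), (S,B), (S,G).
S: inherits non-unit rules of {B, G, S} → GB | GG | ae | eB | i.
B: inherits non-unit rules of {B, G} → GB | GG | ae | i.
G: inherits non-unit rules of {G} → GB | i.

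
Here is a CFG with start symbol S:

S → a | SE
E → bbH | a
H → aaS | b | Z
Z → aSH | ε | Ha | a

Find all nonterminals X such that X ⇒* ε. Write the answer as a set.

Directly nullable (have an ε-rule): {Z}.
H is nullable via H -> Z (every symbol on the right is already known nullable).
Not nullable: E, S — each has a terminal in every rule's right-hand side or depends on a non-nullable symbol.

{H, Z}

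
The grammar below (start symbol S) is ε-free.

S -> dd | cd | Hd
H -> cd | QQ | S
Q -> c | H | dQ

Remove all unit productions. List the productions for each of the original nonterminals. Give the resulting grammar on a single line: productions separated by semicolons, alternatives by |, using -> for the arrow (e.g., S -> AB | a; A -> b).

S -> Hd | cd | dd; H -> Hd | QQ | cd | dd; Q -> c | Hd | QQ | cd | dQ | dd

Unit productions: H->S, Q->H.
Unit pairs (A ⇒* B via units): (H,S), (Q,H), (Q,S).
S: inherits non-unit rules of {S} → Hd | cd | dd.
H: inherits non-unit rules of {H, S} → Hd | QQ | cd | dd.
Q: inherits non-unit rules of {H, Q, S} → Hd | QQ | c | cd | dQ | dd.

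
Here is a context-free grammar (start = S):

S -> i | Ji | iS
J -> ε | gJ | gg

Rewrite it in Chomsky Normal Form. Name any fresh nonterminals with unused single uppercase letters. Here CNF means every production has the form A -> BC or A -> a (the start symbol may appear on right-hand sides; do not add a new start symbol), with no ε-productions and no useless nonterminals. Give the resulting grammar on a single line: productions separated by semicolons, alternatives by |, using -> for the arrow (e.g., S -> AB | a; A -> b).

S -> i | BS | JB; A -> g; B -> i; J -> g | AA | AJ

Nullable: {J}; after ε-elimination: S -> i | Ji | iS; J -> g | gJ | gg.
No unit productions to eliminate.
TERM: introduce A -> g, B -> i and substitute in every rule of length ≥2.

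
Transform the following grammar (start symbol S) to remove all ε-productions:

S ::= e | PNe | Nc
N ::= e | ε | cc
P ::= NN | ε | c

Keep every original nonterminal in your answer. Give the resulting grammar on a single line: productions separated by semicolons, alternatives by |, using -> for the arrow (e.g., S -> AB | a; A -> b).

Nullable set: {N, P}.
S -> Nc: N nullable, giving Nc | c.
S -> PNe: P, N nullable, giving Ne | PNe | Pe | e.
Drop N -> ε.
Drop P -> ε.
P -> NN: N, N nullable, giving N | NN.
Unchanged (no nullable symbols): S -> e; N -> cc; N -> e; P -> c.

S -> c | e | Nc | Ne | Pe | PNe; N -> e | cc; P -> N | c | NN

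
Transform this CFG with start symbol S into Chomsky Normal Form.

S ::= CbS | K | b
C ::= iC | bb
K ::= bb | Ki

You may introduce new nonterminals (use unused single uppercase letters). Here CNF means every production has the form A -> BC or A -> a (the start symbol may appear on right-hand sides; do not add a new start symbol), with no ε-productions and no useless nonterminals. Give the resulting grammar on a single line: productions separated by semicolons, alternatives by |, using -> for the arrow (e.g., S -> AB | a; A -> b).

No ε-productions.
After unit-elimination: S -> b | Ki | bb | CbS; C -> bb | iC; K -> Ki | bb.
TERM: introduce A -> b, B -> i and substitute in every rule of length ≥2.
BIN: S -> CAS becomes S -> CD, D -> AS.

S -> b | AA | CD | KB; A -> b; B -> i; C -> AA | BC; D -> AS; K -> AA | KB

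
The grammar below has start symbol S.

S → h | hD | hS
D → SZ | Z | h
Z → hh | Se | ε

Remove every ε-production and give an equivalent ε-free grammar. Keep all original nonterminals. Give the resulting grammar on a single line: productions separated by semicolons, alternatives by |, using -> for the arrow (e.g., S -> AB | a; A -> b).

Nullable set: {D, Z}.
S -> hD: D nullable, giving h | hD.
D -> SZ: Z nullable, giving S | SZ.
D -> Z: Z nullable, giving Z.
Drop Z -> ε.
Unchanged (no nullable symbols): S -> h; S -> hS; D -> h; Z -> Se; Z -> hh.

S -> h | hD | hS; D -> S | Z | h | SZ; Z -> Se | hh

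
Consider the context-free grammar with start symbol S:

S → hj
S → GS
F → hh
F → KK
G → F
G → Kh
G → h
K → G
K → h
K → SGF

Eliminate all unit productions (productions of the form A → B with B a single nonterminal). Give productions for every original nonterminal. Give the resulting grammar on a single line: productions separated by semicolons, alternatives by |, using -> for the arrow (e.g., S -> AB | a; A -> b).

Unit productions: G->F, K->G.
Unit pairs (A ⇒* B via units): (G,F), (K,F), (K,G).
S: inherits non-unit rules of {S} → GS | hj.
F: inherits non-unit rules of {F} → KK | hh.
G: inherits non-unit rules of {F, G} → KK | Kh | h | hh.
K: inherits non-unit rules of {F, G, K} → KK | Kh | SGF | h | hh.

S -> GS | hj; F -> KK | hh; G -> h | KK | Kh | hh; K -> h | KK | Kh | hh | SGF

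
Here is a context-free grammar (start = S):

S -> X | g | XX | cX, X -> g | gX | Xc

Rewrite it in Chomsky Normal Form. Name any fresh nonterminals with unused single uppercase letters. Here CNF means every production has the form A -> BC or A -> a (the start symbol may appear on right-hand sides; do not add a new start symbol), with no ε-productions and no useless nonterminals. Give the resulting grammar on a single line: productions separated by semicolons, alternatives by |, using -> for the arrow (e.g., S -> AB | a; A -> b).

No ε-productions.
After unit-elimination: S -> g | XX | Xc | cX | gX; X -> g | Xc | gX.
TERM: introduce A -> c, B -> g and substitute in every rule of length ≥2.

S -> g | AX | BX | XA | XX; A -> c; B -> g; X -> g | BX | XA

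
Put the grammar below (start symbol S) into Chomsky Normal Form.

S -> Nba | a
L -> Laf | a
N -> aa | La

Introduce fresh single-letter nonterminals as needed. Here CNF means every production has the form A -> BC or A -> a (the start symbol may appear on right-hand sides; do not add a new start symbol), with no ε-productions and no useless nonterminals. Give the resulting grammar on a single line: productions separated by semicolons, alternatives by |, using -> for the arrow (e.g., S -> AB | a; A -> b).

S -> a | NE; A -> a; B -> f; C -> b; D -> AB; E -> CA; L -> a | LD; N -> AA | LA

No ε-productions.
No unit productions to eliminate.
TERM: introduce A -> a, C -> b, B -> f and substitute in every rule of length ≥2.
BIN: L -> LAB becomes L -> LD, D -> AB; S -> NCA becomes S -> NE, E -> CA.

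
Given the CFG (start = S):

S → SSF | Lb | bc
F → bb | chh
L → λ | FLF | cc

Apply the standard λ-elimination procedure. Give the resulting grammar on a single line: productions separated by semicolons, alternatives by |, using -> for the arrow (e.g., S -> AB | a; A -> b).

S -> b | Lb | bc | SSF; F -> bb | chh; L -> FF | cc | FLF

Nullable set: {L}.
S -> Lb: L nullable, giving Lb | b.
Drop L -> λ.
L -> FLF: L nullable, giving FF | FLF.
Unchanged (no nullable symbols): S -> SSF; S -> bc; F -> bb; F -> chh; L -> cc.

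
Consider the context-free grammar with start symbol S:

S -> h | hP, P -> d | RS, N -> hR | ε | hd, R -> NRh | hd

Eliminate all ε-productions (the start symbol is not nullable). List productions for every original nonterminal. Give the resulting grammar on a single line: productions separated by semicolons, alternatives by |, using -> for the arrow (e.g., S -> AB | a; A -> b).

S -> h | hP; N -> hR | hd; P -> d | RS; R -> Rh | hd | NRh

Nullable set: {N}.
Drop N -> ε.
R -> NRh: N nullable, giving NRh | Rh.
Unchanged (no nullable symbols): S -> h; S -> hP; N -> hR; N -> hd; P -> RS; P -> d; R -> hd.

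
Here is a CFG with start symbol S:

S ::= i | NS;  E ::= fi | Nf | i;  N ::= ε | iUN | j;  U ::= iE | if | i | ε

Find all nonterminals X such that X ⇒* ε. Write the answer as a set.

Directly nullable (have an ε-rule): {N, U}.
Not nullable: E, S — each has a terminal in every rule's right-hand side or depends on a non-nullable symbol.

{N, U}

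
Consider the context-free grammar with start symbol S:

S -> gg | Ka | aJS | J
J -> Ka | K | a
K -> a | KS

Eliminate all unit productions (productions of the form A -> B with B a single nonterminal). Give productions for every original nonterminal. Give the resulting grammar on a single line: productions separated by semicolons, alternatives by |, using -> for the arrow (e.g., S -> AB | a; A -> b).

Unit productions: J->K, S->J.
Unit pairs (A ⇒* B via units): (J,K), (S,J), (S,K).
S: inherits non-unit rules of {J, K, S} → KS | Ka | a | aJS | gg.
J: inherits non-unit rules of {J, K} → KS | Ka | a.
K: inherits non-unit rules of {K} → KS | a.

S -> a | KS | Ka | gg | aJS; J -> a | KS | Ka; K -> a | KS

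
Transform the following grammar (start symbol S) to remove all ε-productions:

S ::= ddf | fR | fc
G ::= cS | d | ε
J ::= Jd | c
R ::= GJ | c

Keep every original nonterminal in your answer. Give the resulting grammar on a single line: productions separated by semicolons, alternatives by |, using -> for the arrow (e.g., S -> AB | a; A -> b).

S -> fR | fc | ddf; G -> d | cS; J -> c | Jd; R -> J | c | GJ

Nullable set: {G}.
Drop G -> ε.
R -> GJ: G nullable, giving GJ | J.
Unchanged (no nullable symbols): S -> ddf; S -> fR; S -> fc; G -> cS; G -> d; J -> Jd; J -> c; R -> c.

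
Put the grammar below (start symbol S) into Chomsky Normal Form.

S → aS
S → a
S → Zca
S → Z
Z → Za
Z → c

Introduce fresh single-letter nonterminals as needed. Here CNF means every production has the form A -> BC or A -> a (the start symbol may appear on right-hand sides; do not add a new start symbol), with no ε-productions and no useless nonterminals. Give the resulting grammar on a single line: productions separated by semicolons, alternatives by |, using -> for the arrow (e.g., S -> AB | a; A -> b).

No ε-productions.
After unit-elimination: S -> a | c | Za | aS | Zca; Z -> c | Za.
TERM: introduce A -> a, B -> c and substitute in every rule of length ≥2.
BIN: S -> ZBA becomes S -> ZC, C -> BA.

S -> a | c | AS | ZA | ZC; A -> a; B -> c; C -> BA; Z -> c | ZA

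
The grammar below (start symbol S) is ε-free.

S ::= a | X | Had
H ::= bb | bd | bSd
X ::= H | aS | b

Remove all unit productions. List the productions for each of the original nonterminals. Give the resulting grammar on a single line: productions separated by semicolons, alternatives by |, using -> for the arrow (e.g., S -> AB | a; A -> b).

S -> a | b | aS | bb | bd | Had | bSd; H -> bb | bd | bSd; X -> b | aS | bb | bd | bSd

Unit productions: S->X, X->H.
Unit pairs (A ⇒* B via units): (S,H), (S,X), (X,H).
S: inherits non-unit rules of {H, S, X} → Had | a | aS | b | bSd | bb | bd.
H: inherits non-unit rules of {H} → bSd | bb | bd.
X: inherits non-unit rules of {H, X} → aS | b | bSd | bb | bd.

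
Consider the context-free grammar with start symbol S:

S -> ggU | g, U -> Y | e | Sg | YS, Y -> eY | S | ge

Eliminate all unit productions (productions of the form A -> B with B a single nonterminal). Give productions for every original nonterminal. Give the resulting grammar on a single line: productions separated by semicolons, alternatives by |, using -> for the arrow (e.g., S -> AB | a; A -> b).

Unit productions: U->Y, Y->S.
Unit pairs (A ⇒* B via units): (U,S), (U,Y), (Y,S).
S: inherits non-unit rules of {S} → g | ggU.
U: inherits non-unit rules of {S, U, Y} → Sg | YS | e | eY | g | ge | ggU.
Y: inherits non-unit rules of {S, Y} → eY | g | ge | ggU.

S -> g | ggU; U -> e | g | Sg | YS | eY | ge | ggU; Y -> g | eY | ge | ggU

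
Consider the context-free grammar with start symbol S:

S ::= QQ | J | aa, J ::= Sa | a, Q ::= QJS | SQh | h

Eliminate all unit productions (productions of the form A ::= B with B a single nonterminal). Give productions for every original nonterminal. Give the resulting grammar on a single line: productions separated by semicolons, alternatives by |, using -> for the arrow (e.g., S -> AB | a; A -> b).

Unit productions: S->J.
Unit pairs (A ⇒* B via units): (S,J).
S: inherits non-unit rules of {J, S} → QQ | Sa | a | aa.
J: inherits non-unit rules of {J} → Sa | a.
Q: inherits non-unit rules of {Q} → QJS | SQh | h.

S -> a | QQ | Sa | aa; J -> a | Sa; Q -> h | QJS | SQh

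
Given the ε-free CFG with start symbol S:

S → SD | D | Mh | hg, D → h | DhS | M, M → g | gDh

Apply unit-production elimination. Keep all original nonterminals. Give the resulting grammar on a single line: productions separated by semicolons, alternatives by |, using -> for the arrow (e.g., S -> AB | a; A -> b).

S -> g | h | Mh | SD | hg | DhS | gDh; D -> g | h | DhS | gDh; M -> g | gDh

Unit productions: D->M, S->D.
Unit pairs (A ⇒* B via units): (D,M), (S,D), (S,M).
S: inherits non-unit rules of {D, M, S} → DhS | Mh | SD | g | gDh | h | hg.
D: inherits non-unit rules of {D, M} → DhS | g | gDh | h.
M: inherits non-unit rules of {M} → g | gDh.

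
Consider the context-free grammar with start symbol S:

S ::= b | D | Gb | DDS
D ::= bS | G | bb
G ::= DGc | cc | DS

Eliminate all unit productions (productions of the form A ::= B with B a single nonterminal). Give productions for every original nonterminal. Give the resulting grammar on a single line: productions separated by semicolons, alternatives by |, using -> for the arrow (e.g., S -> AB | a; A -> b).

Unit productions: D->G, S->D.
Unit pairs (A ⇒* B via units): (D,G), (S,D), (S,G).
S: inherits non-unit rules of {D, G, S} → DDS | DGc | DS | Gb | b | bS | bb | cc.
D: inherits non-unit rules of {D, G} → DGc | DS | bS | bb | cc.
G: inherits non-unit rules of {G} → DGc | DS | cc.

S -> b | DS | Gb | bS | bb | cc | DDS | DGc; D -> DS | bS | bb | cc | DGc; G -> DS | cc | DGc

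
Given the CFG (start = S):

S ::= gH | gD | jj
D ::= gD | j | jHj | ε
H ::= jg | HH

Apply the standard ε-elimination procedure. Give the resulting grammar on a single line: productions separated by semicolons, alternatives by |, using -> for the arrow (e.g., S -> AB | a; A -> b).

Nullable set: {D}.
S -> gD: D nullable, giving g | gD.
Drop D -> ε.
D -> gD: D nullable, giving g | gD.
Unchanged (no nullable symbols): S -> gH; S -> jj; D -> j; D -> jHj; H -> HH; H -> jg.

S -> g | gD | gH | jj; D -> g | j | gD | jHj; H -> HH | jg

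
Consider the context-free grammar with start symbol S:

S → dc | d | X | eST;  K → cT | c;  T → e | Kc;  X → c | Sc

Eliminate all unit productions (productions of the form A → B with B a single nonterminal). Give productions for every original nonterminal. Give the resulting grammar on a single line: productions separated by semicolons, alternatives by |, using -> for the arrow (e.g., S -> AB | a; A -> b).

S -> c | d | Sc | dc | eST; K -> c | cT; T -> e | Kc; X -> c | Sc

Unit productions: S->X.
Unit pairs (A ⇒* B via units): (S,X).
S: inherits non-unit rules of {S, X} → Sc | c | d | dc | eST.
K: inherits non-unit rules of {K} → c | cT.
T: inherits non-unit rules of {T} → Kc | e.
X: inherits non-unit rules of {X} → Sc | c.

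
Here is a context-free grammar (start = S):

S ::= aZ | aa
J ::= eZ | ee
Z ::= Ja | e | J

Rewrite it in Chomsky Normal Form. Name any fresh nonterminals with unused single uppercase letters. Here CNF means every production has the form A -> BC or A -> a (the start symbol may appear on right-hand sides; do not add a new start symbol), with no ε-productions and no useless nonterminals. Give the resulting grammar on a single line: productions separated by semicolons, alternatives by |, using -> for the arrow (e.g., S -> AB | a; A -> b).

S -> BB | BZ; A -> e; B -> a; J -> AA | AZ; Z -> e | AA | AZ | JB

No ε-productions.
After unit-elimination: S -> aZ | aa; J -> eZ | ee; Z -> e | Ja | eZ | ee.
TERM: introduce B -> a, A -> e and substitute in every rule of length ≥2.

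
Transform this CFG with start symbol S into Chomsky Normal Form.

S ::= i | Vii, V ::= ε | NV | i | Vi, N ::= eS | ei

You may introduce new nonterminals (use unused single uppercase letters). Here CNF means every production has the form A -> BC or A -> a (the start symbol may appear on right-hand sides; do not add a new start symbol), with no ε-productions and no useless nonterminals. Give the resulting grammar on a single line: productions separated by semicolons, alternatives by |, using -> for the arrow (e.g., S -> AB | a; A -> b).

S -> i | BB | VC; A -> e; B -> i; C -> BB; N -> AB | AS; V -> i | AB | AS | NV | VB

Nullable: {V}; after ε-elimination: S -> i | ii | Vii; N -> eS | ei; V -> N | i | NV | Vi.
After unit-elimination: S -> i | ii | Vii; N -> eS | ei; V -> i | NV | Vi | eS | ei.
TERM: introduce A -> e, B -> i and substitute in every rule of length ≥2.
BIN: S -> VBB becomes S -> VC, C -> BB.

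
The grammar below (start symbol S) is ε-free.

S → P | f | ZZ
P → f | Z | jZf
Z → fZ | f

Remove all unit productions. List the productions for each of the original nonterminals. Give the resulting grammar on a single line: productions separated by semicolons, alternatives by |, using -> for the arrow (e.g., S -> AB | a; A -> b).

S -> f | ZZ | fZ | jZf; P -> f | fZ | jZf; Z -> f | fZ

Unit productions: P->Z, S->P.
Unit pairs (A ⇒* B via units): (P,Z), (S,P), (S,Z).
S: inherits non-unit rules of {P, S, Z} → ZZ | f | fZ | jZf.
P: inherits non-unit rules of {P, Z} → f | fZ | jZf.
Z: inherits non-unit rules of {Z} → f | fZ.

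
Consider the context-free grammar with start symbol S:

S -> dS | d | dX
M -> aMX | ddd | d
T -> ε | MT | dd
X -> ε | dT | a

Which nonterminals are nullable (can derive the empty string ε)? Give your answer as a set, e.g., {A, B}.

Directly nullable (have an ε-rule): {T, X}.
Not nullable: M, S — each has a terminal in every rule's right-hand side or depends on a non-nullable symbol.

{T, X}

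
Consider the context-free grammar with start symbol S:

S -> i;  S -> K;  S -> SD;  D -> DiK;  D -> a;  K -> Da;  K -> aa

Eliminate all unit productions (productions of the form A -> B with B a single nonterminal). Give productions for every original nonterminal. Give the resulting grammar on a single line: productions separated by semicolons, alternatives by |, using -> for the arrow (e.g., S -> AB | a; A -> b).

S -> i | Da | SD | aa; D -> a | DiK; K -> Da | aa

Unit productions: S->K.
Unit pairs (A ⇒* B via units): (S,K).
S: inherits non-unit rules of {K, S} → Da | SD | aa | i.
D: inherits non-unit rules of {D} → DiK | a.
K: inherits non-unit rules of {K} → Da | aa.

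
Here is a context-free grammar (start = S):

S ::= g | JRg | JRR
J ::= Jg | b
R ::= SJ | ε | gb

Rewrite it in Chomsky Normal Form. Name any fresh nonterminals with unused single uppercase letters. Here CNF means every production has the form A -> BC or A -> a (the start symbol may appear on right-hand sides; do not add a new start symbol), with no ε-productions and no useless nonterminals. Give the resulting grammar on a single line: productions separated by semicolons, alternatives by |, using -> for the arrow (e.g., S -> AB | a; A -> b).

S -> b | g | JA | JC | JD | JR; A -> g; B -> b; C -> RA; D -> RR; J -> b | JA; R -> AB | SJ

Nullable: {R}; after ε-elimination: S -> J | g | JR | Jg | JRR | JRg; J -> b | Jg; R -> SJ | gb.
After unit-elimination: S -> b | g | JR | Jg | JRR | JRg; J -> b | Jg; R -> SJ | gb.
TERM: introduce B -> b, A -> g and substitute in every rule of length ≥2.
BIN: S -> JRA becomes S -> JC, C -> RA; S -> JRR becomes S -> JD, D -> RR.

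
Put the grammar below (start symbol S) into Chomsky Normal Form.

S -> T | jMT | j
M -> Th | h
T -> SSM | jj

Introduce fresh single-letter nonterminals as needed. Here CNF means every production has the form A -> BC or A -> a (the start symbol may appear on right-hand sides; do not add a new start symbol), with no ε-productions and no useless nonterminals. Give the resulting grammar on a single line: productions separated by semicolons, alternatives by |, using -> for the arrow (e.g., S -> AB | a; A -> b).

S -> j | BB | BC | SD; A -> h; B -> j; C -> MT; D -> SM; E -> SM; M -> h | TA; T -> BB | SE

No ε-productions.
After unit-elimination: S -> j | jj | SSM | jMT; M -> h | Th; T -> jj | SSM.
TERM: introduce A -> h, B -> j and substitute in every rule of length ≥2.
BIN: S -> BMT becomes S -> BC, C -> MT; S -> SSM becomes S -> SD, D -> SM; T -> SSM becomes T -> SE, E -> SM.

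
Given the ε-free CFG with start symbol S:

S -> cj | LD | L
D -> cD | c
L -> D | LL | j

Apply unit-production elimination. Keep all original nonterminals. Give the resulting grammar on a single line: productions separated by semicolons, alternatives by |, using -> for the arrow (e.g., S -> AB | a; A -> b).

S -> c | j | LD | LL | cD | cj; D -> c | cD; L -> c | j | LL | cD

Unit productions: L->D, S->L.
Unit pairs (A ⇒* B via units): (L,D), (S,D), (S,L).
S: inherits non-unit rules of {D, L, S} → LD | LL | c | cD | cj | j.
D: inherits non-unit rules of {D} → c | cD.
L: inherits non-unit rules of {D, L} → LL | c | cD | j.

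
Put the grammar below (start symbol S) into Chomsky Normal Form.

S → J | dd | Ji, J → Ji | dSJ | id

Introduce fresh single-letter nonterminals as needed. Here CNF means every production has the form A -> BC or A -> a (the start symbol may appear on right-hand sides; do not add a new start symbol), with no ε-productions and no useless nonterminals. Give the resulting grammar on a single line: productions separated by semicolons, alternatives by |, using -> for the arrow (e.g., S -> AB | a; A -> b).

S -> AB | BB | BD | JA; A -> i; B -> d; C -> SJ; D -> SJ; J -> AB | BC | JA

No ε-productions.
After unit-elimination: S -> Ji | dd | id | dSJ; J -> Ji | id | dSJ.
TERM: introduce B -> d, A -> i and substitute in every rule of length ≥2.
BIN: J -> BSJ becomes J -> BC, C -> SJ; S -> BSJ becomes S -> BD, D -> SJ.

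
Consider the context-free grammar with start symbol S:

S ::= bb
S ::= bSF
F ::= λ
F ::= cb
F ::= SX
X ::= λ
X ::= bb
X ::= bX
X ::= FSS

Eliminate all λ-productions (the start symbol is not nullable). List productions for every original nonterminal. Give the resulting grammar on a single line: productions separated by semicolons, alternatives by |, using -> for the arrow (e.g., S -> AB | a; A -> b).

Nullable set: {F, X}.
S -> bSF: F nullable, giving bS | bSF.
Drop F -> λ.
F -> SX: X nullable, giving S | SX.
Drop X -> λ.
X -> FSS: F nullable, giving FSS | SS.
X -> bX: X nullable, giving b | bX.
Unchanged (no nullable symbols): S -> bb; F -> cb; X -> bb.

S -> bS | bb | bSF; F -> S | SX | cb; X -> b | SS | bX | bb | FSS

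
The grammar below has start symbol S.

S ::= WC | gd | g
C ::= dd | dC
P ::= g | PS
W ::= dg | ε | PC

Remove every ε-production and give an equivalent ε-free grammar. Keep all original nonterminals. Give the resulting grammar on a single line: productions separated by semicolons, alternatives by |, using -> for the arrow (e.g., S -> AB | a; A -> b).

Nullable set: {W}.
S -> WC: W nullable, giving C | WC.
Drop W -> ε.
Unchanged (no nullable symbols): S -> g; S -> gd; C -> dC; C -> dd; P -> PS; P -> g; W -> PC; W -> dg.

S -> C | g | WC | gd; C -> dC | dd; P -> g | PS; W -> PC | dg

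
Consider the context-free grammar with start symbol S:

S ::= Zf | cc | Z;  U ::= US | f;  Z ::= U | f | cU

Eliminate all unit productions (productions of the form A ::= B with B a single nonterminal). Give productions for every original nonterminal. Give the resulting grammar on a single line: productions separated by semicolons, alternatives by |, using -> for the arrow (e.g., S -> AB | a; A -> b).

Unit productions: S->Z, Z->U.
Unit pairs (A ⇒* B via units): (S,U), (S,Z), (Z,U).
S: inherits non-unit rules of {S, U, Z} → US | Zf | cU | cc | f.
U: inherits non-unit rules of {U} → US | f.
Z: inherits non-unit rules of {U, Z} → US | cU | f.

S -> f | US | Zf | cU | cc; U -> f | US; Z -> f | US | cU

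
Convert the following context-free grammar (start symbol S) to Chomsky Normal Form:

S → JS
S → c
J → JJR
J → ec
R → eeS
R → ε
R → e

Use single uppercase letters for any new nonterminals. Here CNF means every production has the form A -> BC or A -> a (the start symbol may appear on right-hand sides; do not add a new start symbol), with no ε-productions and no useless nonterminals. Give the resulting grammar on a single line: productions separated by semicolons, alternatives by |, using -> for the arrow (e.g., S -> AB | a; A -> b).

S -> c | JS; A -> e; B -> c; C -> JR; D -> AS; J -> AB | JC | JJ; R -> e | AD

Nullable: {R}; after ε-elimination: S -> c | JS; J -> JJ | ec | JJR; R -> e | eeS.
No unit productions to eliminate.
TERM: introduce B -> c, A -> e and substitute in every rule of length ≥2.
BIN: J -> JJR becomes J -> JC, C -> JR; R -> AAS becomes R -> AD, D -> AS.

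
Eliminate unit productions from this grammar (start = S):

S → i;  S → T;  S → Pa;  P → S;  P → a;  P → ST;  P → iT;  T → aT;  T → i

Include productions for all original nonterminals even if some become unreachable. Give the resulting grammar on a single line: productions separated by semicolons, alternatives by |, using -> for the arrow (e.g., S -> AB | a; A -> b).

Unit productions: P->S, S->T.
Unit pairs (A ⇒* B via units): (P,S), (P,T), (S,T).
S: inherits non-unit rules of {S, T} → Pa | aT | i.
P: inherits non-unit rules of {P, S, T} → Pa | ST | a | aT | i | iT.
T: inherits non-unit rules of {T} → aT | i.

S -> i | Pa | aT; P -> a | i | Pa | ST | aT | iT; T -> i | aT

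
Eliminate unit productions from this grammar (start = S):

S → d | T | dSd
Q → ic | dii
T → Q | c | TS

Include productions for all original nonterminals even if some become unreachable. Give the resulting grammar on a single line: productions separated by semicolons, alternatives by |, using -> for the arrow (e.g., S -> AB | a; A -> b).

S -> c | d | TS | ic | dSd | dii; Q -> ic | dii; T -> c | TS | ic | dii

Unit productions: S->T, T->Q.
Unit pairs (A ⇒* B via units): (S,Q), (S,T), (T,Q).
S: inherits non-unit rules of {Q, S, T} → TS | c | d | dSd | dii | ic.
Q: inherits non-unit rules of {Q} → dii | ic.
T: inherits non-unit rules of {Q, T} → TS | c | dii | ic.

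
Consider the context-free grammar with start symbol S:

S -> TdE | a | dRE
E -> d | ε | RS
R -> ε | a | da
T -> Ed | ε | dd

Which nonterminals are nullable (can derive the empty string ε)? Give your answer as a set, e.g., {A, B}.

Directly nullable (have an ε-rule): {E, R, T}.
Not nullable: S — each has a terminal in every rule's right-hand side or depends on a non-nullable symbol.

{E, R, T}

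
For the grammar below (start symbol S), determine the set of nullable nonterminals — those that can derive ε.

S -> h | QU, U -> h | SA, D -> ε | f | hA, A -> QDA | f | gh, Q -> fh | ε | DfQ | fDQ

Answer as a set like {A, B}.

{D, Q}

Directly nullable (have an ε-rule): {D, Q}.
Not nullable: A, S, U — each has a terminal in every rule's right-hand side or depends on a non-nullable symbol.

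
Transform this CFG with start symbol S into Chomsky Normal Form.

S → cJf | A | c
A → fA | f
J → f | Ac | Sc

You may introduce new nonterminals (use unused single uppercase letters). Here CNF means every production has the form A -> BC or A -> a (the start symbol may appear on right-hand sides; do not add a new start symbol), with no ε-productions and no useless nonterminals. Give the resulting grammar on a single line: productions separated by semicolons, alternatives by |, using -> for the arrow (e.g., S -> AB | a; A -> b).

No ε-productions.
After unit-elimination: S -> c | f | fA | cJf; A -> f | fA; J -> f | Ac | Sc.
TERM: introduce C -> c, B -> f and substitute in every rule of length ≥2.
BIN: S -> CJB becomes S -> CD, D -> JB.

S -> c | f | BA | CD; A -> f | BA; B -> f; C -> c; D -> JB; J -> f | AC | SC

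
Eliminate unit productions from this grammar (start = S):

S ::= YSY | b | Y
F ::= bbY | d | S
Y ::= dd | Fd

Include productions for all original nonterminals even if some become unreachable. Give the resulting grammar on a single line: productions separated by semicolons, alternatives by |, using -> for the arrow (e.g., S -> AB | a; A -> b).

Unit productions: F->S, S->Y.
Unit pairs (A ⇒* B via units): (F,S), (F,Y), (S,Y).
S: inherits non-unit rules of {S, Y} → Fd | YSY | b | dd.
F: inherits non-unit rules of {F, S, Y} → Fd | YSY | b | bbY | d | dd.
Y: inherits non-unit rules of {Y} → Fd | dd.

S -> b | Fd | dd | YSY; F -> b | d | Fd | dd | YSY | bbY; Y -> Fd | dd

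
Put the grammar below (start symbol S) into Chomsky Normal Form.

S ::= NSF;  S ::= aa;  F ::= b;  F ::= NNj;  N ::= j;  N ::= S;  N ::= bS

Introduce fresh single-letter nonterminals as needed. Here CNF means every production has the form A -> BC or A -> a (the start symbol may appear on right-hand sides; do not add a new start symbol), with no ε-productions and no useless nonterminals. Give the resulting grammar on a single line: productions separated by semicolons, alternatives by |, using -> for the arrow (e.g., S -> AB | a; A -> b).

No ε-productions.
After unit-elimination: S -> aa | NSF; F -> b | NNj; N -> j | aa | bS | NSF.
TERM: introduce B -> a, C -> b, A -> j and substitute in every rule of length ≥2.
BIN: F -> NNA becomes F -> ND, D -> NA; N -> NSF becomes N -> NE, E -> SF; S -> NSF becomes S -> NG, G -> SF.

S -> BB | NG; A -> j; B -> a; C -> b; D -> NA; E -> SF; F -> b | ND; G -> SF; N -> j | BB | CS | NE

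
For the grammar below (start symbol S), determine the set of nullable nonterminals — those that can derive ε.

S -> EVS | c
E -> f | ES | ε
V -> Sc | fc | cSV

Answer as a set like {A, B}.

Directly nullable (have an ε-rule): {E}.
Not nullable: S, V — each has a terminal in every rule's right-hand side or depends on a non-nullable symbol.

{E}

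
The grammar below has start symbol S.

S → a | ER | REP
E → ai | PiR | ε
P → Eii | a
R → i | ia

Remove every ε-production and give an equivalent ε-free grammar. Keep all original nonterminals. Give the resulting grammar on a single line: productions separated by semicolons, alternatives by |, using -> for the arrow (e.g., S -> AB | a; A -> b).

Nullable set: {E}.
S -> ER: E nullable, giving ER | R.
S -> REP: E nullable, giving REP | RP.
Drop E -> ε.
P -> Eii: E nullable, giving Eii | ii.
Unchanged (no nullable symbols): S -> a; E -> PiR; E -> ai; P -> a; R -> i; R -> ia.

S -> R | a | ER | RP | REP; E -> ai | PiR; P -> a | ii | Eii; R -> i | ia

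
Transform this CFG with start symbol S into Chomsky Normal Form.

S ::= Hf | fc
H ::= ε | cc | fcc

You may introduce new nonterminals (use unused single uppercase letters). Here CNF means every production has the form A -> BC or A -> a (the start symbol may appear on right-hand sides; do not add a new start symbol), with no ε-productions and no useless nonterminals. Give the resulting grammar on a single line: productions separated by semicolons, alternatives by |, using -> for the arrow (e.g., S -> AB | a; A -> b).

S -> f | BA | HB; A -> c; B -> f; C -> AA; H -> AA | BC

Nullable: {H}; after ε-elimination: S -> f | Hf | fc; H -> cc | fcc.
No unit productions to eliminate.
TERM: introduce A -> c, B -> f and substitute in every rule of length ≥2.
BIN: H -> BAA becomes H -> BC, C -> AA.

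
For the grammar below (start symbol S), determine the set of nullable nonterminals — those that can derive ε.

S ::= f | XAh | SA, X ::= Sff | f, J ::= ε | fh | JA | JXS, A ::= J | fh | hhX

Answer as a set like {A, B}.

{A, J}

Directly nullable (have an ε-rule): {J}.
A is nullable via A -> J (every symbol on the right is already known nullable).
Not nullable: S, X — each has a terminal in every rule's right-hand side or depends on a non-nullable symbol.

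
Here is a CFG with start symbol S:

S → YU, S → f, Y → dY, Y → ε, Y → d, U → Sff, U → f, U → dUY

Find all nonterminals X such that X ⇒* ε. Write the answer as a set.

{Y}

Directly nullable (have an ε-rule): {Y}.
Not nullable: S, U — each has a terminal in every rule's right-hand side or depends on a non-nullable symbol.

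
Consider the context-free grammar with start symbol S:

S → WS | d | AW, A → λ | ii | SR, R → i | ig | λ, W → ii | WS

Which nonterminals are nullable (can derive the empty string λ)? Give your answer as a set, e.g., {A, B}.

Directly nullable (have an ε-rule): {A, R}.
Not nullable: S, W — each has a terminal in every rule's right-hand side or depends on a non-nullable symbol.

{A, R}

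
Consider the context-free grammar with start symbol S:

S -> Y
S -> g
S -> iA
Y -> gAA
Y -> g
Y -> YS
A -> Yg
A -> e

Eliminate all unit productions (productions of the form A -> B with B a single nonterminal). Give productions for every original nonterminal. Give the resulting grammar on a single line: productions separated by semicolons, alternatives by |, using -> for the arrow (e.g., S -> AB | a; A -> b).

S -> g | YS | iA | gAA; A -> e | Yg; Y -> g | YS | gAA

Unit productions: S->Y.
Unit pairs (A ⇒* B via units): (S,Y).
S: inherits non-unit rules of {S, Y} → YS | g | gAA | iA.
A: inherits non-unit rules of {A} → Yg | e.
Y: inherits non-unit rules of {Y} → YS | g | gAA.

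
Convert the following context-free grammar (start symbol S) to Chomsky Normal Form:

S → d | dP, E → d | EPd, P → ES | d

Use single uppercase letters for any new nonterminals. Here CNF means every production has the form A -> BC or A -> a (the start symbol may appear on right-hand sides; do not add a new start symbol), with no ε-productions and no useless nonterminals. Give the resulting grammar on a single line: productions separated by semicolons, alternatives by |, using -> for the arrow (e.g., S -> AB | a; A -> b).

S -> d | AP; A -> d; B -> PA; E -> d | EB; P -> d | ES

No ε-productions.
No unit productions to eliminate.
TERM: introduce A -> d and substitute in every rule of length ≥2.
BIN: E -> EPA becomes E -> EB, B -> PA.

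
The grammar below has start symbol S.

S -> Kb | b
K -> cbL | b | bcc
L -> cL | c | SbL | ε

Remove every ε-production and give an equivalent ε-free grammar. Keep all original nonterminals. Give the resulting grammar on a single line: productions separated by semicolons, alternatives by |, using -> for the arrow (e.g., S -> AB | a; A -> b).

S -> b | Kb; K -> b | cb | bcc | cbL; L -> c | Sb | cL | SbL

Nullable set: {L}.
K -> cbL: L nullable, giving cb | cbL.
Drop L -> ε.
L -> SbL: L nullable, giving Sb | SbL.
L -> cL: L nullable, giving c | cL.
Unchanged (no nullable symbols): S -> Kb; S -> b; K -> b; K -> bcc; L -> c.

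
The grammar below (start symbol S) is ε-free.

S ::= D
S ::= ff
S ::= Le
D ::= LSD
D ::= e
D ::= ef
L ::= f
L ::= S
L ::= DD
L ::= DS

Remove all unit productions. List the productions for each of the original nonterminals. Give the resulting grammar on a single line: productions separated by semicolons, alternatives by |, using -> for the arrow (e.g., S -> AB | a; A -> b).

S -> e | Le | ef | ff | LSD; D -> e | ef | LSD; L -> e | f | DD | DS | Le | ef | ff | LSD

Unit productions: L->S, S->D.
Unit pairs (A ⇒* B via units): (L,D), (L,S), (S,D).
S: inherits non-unit rules of {D, S} → LSD | Le | e | ef | ff.
D: inherits non-unit rules of {D} → LSD | e | ef.
L: inherits non-unit rules of {D, L, S} → DD | DS | LSD | Le | e | ef | f | ff.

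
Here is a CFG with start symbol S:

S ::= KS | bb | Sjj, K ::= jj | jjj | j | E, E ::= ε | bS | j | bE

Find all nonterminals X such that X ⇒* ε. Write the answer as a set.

Directly nullable (have an ε-rule): {E}.
K is nullable via K -> E (every symbol on the right is already known nullable).
Not nullable: S — each has a terminal in every rule's right-hand side or depends on a non-nullable symbol.

{E, K}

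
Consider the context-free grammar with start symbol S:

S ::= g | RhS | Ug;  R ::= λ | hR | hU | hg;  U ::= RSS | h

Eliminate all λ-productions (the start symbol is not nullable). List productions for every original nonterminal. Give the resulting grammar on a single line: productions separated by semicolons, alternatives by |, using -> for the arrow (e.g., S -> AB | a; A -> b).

Nullable set: {R}.
S -> RhS: R nullable, giving RhS | hS.
Drop R -> λ.
R -> hR: R nullable, giving h | hR.
U -> RSS: R nullable, giving RSS | SS.
Unchanged (no nullable symbols): S -> Ug; S -> g; R -> hU; R -> hg; U -> h.

S -> g | Ug | hS | RhS; R -> h | hR | hU | hg; U -> h | SS | RSS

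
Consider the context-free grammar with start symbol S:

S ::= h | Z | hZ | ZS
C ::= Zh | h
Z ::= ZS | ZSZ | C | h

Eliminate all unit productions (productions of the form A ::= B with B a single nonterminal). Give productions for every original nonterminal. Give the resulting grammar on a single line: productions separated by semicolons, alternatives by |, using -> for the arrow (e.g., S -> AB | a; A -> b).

Unit productions: S->Z, Z->C.
Unit pairs (A ⇒* B via units): (S,C), (S,Z), (Z,C).
S: inherits non-unit rules of {C, S, Z} → ZS | ZSZ | Zh | h | hZ.
C: inherits non-unit rules of {C} → Zh | h.
Z: inherits non-unit rules of {C, Z} → ZS | ZSZ | Zh | h.

S -> h | ZS | Zh | hZ | ZSZ; C -> h | Zh; Z -> h | ZS | Zh | ZSZ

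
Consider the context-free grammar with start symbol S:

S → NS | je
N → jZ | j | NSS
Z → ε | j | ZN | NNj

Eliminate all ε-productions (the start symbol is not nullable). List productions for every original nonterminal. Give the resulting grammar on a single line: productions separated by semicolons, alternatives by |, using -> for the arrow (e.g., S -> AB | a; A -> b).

Nullable set: {Z}.
N -> jZ: Z nullable, giving j | jZ.
Drop Z -> ε.
Z -> ZN: Z nullable, giving N | ZN.
Unchanged (no nullable symbols): S -> NS; S -> je; N -> NSS; N -> j; Z -> NNj; Z -> j.

S -> NS | je; N -> j | jZ | NSS; Z -> N | j | ZN | NNj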